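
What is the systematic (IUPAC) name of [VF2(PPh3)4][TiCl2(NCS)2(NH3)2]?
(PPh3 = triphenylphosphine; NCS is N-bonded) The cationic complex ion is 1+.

Both ions are complex: the cation is named first with the plain metal name, the anion second with the -ate form; each ion's ligands are alphabetised independently.
The complex cation is given as 1+; its ligand charges sum to -2, so V = +3.
A 1:1 salt means the anion carries the equal and opposite charge, 1−.
Anion: ligand charges sum to -4; for the ion to be 1−, Ti = +3.

difluorotetrakis(triphenylphosphine)vanadium(III) diamminedichlorodiisothiocyanatotitanate(III)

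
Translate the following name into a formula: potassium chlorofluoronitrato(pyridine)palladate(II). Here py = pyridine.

Ligands: 1 fluoro (F, -1), 1 chloro (Cl, -1), 1 nitrato (NO3, -1), 1 pyridine (py, neutral). Ligand charge sum = -3.
With Pd in oxidation state +2, the complex ion is [Pd...]^1−.
Charge balance with potassium (+1) requires 1 complex ion per 1 potassium.

K[PdClF(NO3)(py)]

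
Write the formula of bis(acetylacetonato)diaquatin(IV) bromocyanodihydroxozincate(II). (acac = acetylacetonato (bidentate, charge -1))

[Sn(acac)2(H2O)2][ZnBr(CN)(OH)2]

Cation [Sn…]: ligand charges -2, Sn(IV) ⇒ ion charge 2+.
Anion [Zn…]: ligand charges -4, Zn(II) ⇒ ion charge 2−.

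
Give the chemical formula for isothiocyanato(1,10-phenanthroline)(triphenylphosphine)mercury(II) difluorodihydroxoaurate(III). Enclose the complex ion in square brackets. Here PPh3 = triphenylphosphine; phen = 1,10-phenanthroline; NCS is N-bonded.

[Hg(NCS)(phen)(PPh3)][AuF2(OH)2]

Cation [Hg…]: ligand charges -1, Hg(II) ⇒ ion charge 1+.
Anion [Au…]: ligand charges -4, Au(III) ⇒ ion charge 1−.
One 1+ cation balances one 1− anion.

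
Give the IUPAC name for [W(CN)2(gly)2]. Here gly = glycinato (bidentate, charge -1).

dicyanobis(glycinato)tungsten(IV)

There is no counter-ion, so the complex is neutral overall.
Ligand charges: 2×cyano (-1 each), 2×glycinato (-1 each); total -4. So W + (-4) = 0, giving W = +4.
Ligands are named alphabetically: cyano before glycinato.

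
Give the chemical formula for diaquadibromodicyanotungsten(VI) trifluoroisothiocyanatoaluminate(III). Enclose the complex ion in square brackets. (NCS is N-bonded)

[WBr2(CN)2(H2O)2][AlF3(NCS)]2

Cation [W…]: ligand charges -4, W(VI) ⇒ ion charge 2+.
Anion [Al…]: ligand charges -4, Al(III) ⇒ ion charge 1−.
One 2+ cation requires 2 of the 1− anion.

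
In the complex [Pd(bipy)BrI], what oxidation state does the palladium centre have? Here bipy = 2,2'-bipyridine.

No counter-ion: the bracketed complex is neutral.
Ligand charges: 1×I = -1; 1×Br = -1; 1×bipy neutral; sum -2.
Pd + (-2) = 0 ⇒ Pd is +2.

+2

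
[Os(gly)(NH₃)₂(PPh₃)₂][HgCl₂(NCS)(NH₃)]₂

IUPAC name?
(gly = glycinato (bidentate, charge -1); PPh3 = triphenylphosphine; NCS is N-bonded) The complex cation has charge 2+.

Both ions are complex: the cation is named first with the plain metal name, the anion second with the -ate form; each ion's ligands are alphabetised independently.
The complex cation is given as 2+; its ligand charges sum to -1, so Os = +3.
With 2 anions per cation, each anion must be 2/2 = 1−.
Anion: ligand charges sum to -3; for the ion to be 1−, Hg = +2.

diammine(glycinato)bis(triphenylphosphine)osmium(III) amminedichloroisothiocyanatomercurate(II)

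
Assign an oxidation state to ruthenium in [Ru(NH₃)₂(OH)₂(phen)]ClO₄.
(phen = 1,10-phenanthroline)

1 perchlorate outside the brackets (-1 each) → the complex ion is 1+.
Ligand charges: 2×OH = -2; 2×NH3 neutral; 1×phen neutral; sum -2.
Ru + (-2) = 1+ ⇒ Ru is +3.

+3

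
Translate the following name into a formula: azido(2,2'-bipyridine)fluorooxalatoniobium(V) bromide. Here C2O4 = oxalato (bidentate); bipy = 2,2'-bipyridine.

[Nb(bipy)(C2O4)F(N3)]Br

Ligands: 1 oxalato (C2O4, -2), 1 2,2'-bipyridine (bipy, neutral), 1 fluoro (F, -1), 1 azido (N3, -1). Ligand charge sum = -4.
With Nb in oxidation state +5, the complex ion is [Nb...]^1+.
Charge balance with bromide (-1) requires 1 complex ion per 1 bromide.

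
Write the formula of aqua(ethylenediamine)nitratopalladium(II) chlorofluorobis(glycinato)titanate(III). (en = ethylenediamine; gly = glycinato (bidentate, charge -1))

[Pd(en)(H2O)(NO3)][TiClF(gly)2]

Cation [Pd…]: ligand charges -1, Pd(II) ⇒ ion charge 1+.
Anion [Ti…]: ligand charges -4, Ti(III) ⇒ ion charge 1−.
One 1+ cation balances one 1− anion.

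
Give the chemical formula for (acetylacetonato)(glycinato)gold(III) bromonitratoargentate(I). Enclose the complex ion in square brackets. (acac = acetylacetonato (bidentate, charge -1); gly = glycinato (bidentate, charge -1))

[Au(acac)(gly)][AgBr(NO3)]

Cation [Au…]: ligand charges -2, Au(III) ⇒ ion charge 1+.
Anion [Ag…]: ligand charges -2, Ag(I) ⇒ ion charge 1−.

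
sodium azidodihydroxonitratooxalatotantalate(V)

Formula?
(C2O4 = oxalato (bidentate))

Na[Ta(C2O4)(N3)(NO3)(OH)2]

Ligands: 1 nitrato (NO3, -1), 1 azido (N3, -1), 1 oxalato (C2O4, -2), 2 hydroxo (OH, -1). Ligand charge sum = -6.
Charge balance with sodium (+1) requires 1 complex ion per 1 sodium.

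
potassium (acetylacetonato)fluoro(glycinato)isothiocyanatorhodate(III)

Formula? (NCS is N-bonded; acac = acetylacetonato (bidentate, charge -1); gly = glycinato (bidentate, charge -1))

K[Rh(acac)F(gly)(NCS)]

Ligands: 1 isothiocyanato (NCS, -1), 1 acetylacetonato (acac, -1), 1 glycinato (gly, -1), 1 fluoro (F, -1). Ligand charge sum = -4.
With Rh in oxidation state +3, the complex ion is [Rh...]^1−.
Charge balance with potassium (+1) requires 1 complex ion per 1 potassium.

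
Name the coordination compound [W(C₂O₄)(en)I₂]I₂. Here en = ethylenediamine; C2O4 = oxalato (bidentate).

(ethylenediamine)diiodooxalatotungsten(VI) iodide

The 2 iodide counter-ions carry a total charge of -2, so each complex ion is 2+.
Ligand charges: 2×iodo (-1 each), 1×ethylenediamine (neutral), 1×oxalato (-2 each); total -4. So W + (-4) = 2+, giving W = +6.
Ligands are named alphabetically: ethylenediamine before iodo before oxalato.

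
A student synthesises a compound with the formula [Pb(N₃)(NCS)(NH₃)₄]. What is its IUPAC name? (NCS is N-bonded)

There is no counter-ion, so the complex is neutral overall.
Ligand charges: 1×azido (-1 each), 1×isothiocyanato (-1 each), 4×ammine (neutral); total -2. So Pb + (-2) = 0, giving Pb = +2.
Ligands are named alphabetically: ammine before azido before isothiocyanato.

tetraammineazidoisothiocyanatolead(II)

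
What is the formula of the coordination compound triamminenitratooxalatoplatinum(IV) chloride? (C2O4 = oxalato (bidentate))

Ligands: 1 nitrato (NO3, -1), 1 oxalato (C2O4, -2), 3 ammine (NH3, neutral). Ligand charge sum = -3.
With Pt in oxidation state +4, the complex ion is [Pt...]^1+.
Charge balance with chloride (-1) requires 1 complex ion per 1 chloride.

[Pt(C2O4)(NH3)3(NO3)]Cl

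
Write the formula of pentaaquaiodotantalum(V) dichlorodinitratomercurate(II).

Cation [Ta…]: ligand charges -1, Ta(V) ⇒ ion charge 4+.
Anion [Hg…]: ligand charges -4, Hg(II) ⇒ ion charge 2−.

[Ta(H2O)5I][HgCl2(NO3)2]2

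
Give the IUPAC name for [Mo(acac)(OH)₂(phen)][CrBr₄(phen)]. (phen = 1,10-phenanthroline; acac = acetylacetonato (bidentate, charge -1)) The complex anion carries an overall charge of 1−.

The complex anion is given as 1−; its ligand charges sum to -4, so Cr = +3.
A 1:1 salt means the cation carries the equal and opposite charge, 1+.
Cation: ligand charges sum to -3; for the ion to be 1+, Mo = +4.

(acetylacetonato)dihydroxo(1,10-phenanthroline)molybdenum(IV) tetrabromo(1,10-phenanthroline)chromate(III)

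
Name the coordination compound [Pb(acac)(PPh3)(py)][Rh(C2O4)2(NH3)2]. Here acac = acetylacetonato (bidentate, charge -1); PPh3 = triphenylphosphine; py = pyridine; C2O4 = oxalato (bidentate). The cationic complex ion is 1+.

(acetylacetonato)(pyridine)(triphenylphosphine)lead(II) diamminedioxalatorhodate(III)

The complex cation is given as 1+; its ligand charges sum to -1, so Pb = +2.
A 1:1 salt means the anion carries the equal and opposite charge, 1−.
Anion: ligand charges sum to -4; for the ion to be 1−, Rh = +3.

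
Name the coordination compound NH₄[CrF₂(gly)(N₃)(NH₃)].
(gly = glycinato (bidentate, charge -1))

ammonium ammineazidodifluoro(glycinato)chromate(III)

The 1 ammonium counter-ion carries a total charge of +1, so each complex ion is 1−.
Ligand charges: 1×azido (-1 each), 1×ammine (neutral), 2×fluoro (-1 each), 1×glycinato (-1 each); total -4. So Cr + (-4) = 1−, giving Cr = +3.
Ligands are named alphabetically: ammine before azido before fluoro before glycinato.
The complex ion is anionic, so chromium takes the -ate form chromate(III).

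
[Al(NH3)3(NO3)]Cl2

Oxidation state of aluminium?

+3

2 chloride outside the brackets (-1 each) → the complex ion is 2+.
Ligand charges: 1×NO3 = -1; 3×NH3 neutral; sum -1.
Al + (-1) = 2+ ⇒ Al is +3.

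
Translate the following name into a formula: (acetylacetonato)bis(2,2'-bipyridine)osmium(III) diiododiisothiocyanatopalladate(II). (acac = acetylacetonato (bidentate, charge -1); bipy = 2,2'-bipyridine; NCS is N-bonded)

[Os(acac)(bipy)2][PdI2(NCS)2]

Cation [Os…]: ligand charges -1, Os(III) ⇒ ion charge 2+.
Anion [Pd…]: ligand charges -4, Pd(II) ⇒ ion charge 2−.
One 2+ cation balances one 2− anion.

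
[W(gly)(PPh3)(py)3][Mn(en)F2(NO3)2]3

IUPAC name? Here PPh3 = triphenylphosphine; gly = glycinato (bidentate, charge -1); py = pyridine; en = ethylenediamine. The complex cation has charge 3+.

(glycinato)tris(pyridine)(triphenylphosphine)tungsten(IV) (ethylenediamine)difluorodinitratomanganate(III)

The complex cation is given as 3+; its ligand charges sum to -1, so W = +4.
With 3 anions per cation, each anion must be 3/3 = 1−.
Anion: ligand charges sum to -4; for the ion to be 1−, Mn = +3.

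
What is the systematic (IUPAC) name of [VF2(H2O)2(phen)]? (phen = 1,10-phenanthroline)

There is no counter-ion, so the complex is neutral overall.
Ligand charges: 1×1,10-phenanthroline (neutral), 2×aqua (neutral), 2×fluoro (-1 each); total -2. So V + (-2) = 0, giving V = +2.
Ligands are named alphabetically: aqua before fluoro before phenanthroline.

diaquadifluoro(1,10-phenanthroline)vanadium(II)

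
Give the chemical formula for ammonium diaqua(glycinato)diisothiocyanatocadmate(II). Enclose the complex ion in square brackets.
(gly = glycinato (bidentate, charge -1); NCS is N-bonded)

Ligands: 2 aqua (H2O, neutral), 1 glycinato (gly, -1), 2 isothiocyanato (NCS, -1). Ligand charge sum = -3.
With Cd in oxidation state +2, the complex ion is [Cd...]^1−.
Charge balance with ammonium (+1) requires 1 complex ion per 1 ammonium.

NH4[Cd(gly)(H2O)2(NCS)2]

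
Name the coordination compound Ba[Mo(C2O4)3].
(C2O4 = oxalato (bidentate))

The 1 barium counter-ion carries a total charge of +2, so each complex ion is 2−.
Ligand charges: 3×oxalato (-2 each); total -6. So Mo + (-6) = 2−, giving Mo = +4.
The complex ion is anionic, so molybdenum takes the -ate form molybdate(IV).

barium trioxalatomolybdate(IV)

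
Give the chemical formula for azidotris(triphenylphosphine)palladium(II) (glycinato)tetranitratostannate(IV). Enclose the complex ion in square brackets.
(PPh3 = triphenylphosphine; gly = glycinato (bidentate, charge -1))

Cation [Pd…]: ligand charges -1, Pd(II) ⇒ ion charge 1+.
Anion [Sn…]: ligand charges -5, Sn(IV) ⇒ ion charge 1−.
One 1+ cation balances one 1− anion.

[Pd(N3)(PPh3)3][Sn(gly)(NO3)4]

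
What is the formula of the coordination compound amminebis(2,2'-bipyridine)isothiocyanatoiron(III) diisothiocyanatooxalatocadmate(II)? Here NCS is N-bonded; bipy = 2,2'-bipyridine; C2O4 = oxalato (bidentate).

[Fe(bipy)2(NCS)(NH3)][Cd(C2O4)(NCS)2]

Cation [Fe…]: ligand charges -1, Fe(III) ⇒ ion charge 2+.
Anion [Cd…]: ligand charges -4, Cd(II) ⇒ ion charge 2−.
One 2+ cation balances one 2− anion.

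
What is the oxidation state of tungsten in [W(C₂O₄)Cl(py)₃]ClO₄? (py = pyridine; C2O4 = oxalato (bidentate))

1 perchlorate outside the brackets (-1 each) → the complex ion is 1+.
Ligand charges: 3×py neutral; 1×Cl = -1; 1×C2O4 = -2; sum -3.
W + (-3) = 1+ ⇒ W is +4.

+4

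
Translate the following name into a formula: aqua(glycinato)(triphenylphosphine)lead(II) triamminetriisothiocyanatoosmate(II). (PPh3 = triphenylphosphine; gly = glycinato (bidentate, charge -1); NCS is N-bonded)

Cation [Pb…]: ligand charges -1, Pb(II) ⇒ ion charge 1+.
Anion [Os…]: ligand charges -3, Os(II) ⇒ ion charge 1−.
One 1+ cation balances one 1− anion.

[Pb(gly)(H2O)(PPh3)][Os(NCS)3(NH3)3]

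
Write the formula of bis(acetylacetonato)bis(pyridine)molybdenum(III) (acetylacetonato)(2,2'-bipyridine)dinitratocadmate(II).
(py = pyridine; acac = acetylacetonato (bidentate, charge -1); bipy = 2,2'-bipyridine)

[Mo(acac)2(py)2][Cd(acac)(bipy)(NO3)2]

Cation [Mo…]: ligand charges -2, Mo(III) ⇒ ion charge 1+.
Anion [Cd…]: ligand charges -3, Cd(II) ⇒ ion charge 1−.
One 1+ cation balances one 1− anion.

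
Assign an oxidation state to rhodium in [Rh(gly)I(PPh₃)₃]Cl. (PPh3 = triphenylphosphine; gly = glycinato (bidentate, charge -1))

1 chloride outside the brackets (-1 each) → the complex ion is 1+.
Ligand charges: 1×I = -1; 3×PPh3 neutral; 1×gly = -1; sum -2.
Rh + (-2) = 1+ ⇒ Rh is +3.

+3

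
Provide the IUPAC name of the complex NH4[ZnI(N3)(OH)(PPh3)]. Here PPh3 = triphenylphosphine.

ammonium azidohydroxoiodo(triphenylphosphine)zincate(II)

The 1 ammonium counter-ion carries a total charge of +1, so each complex ion is 1−.
Ligand charges: 1×triphenylphosphine (neutral), 1×azido (-1 each), 1×iodo (-1 each), 1×hydroxo (-1 each); total -3. So Zn + (-3) = 1−, giving Zn = +2.
Ligands are named alphabetically: azido before hydroxo before iodo before triphenylphosphine.
The complex ion is anionic, so zinc takes the -ate form zincate(II).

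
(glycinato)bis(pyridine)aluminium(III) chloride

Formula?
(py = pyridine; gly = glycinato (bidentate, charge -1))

[Al(gly)(py)2]Cl2

Ligands: 2 pyridine (py, neutral), 1 glycinato (gly, -1). Ligand charge sum = -1.
With Al in oxidation state +3, the complex ion is [Al...]^2+.
Charge balance with chloride (-1) requires 1 complex ion per 2 chloride.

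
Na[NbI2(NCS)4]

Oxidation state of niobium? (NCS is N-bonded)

+5

1 sodium outside the brackets (+1 each) → the complex ion is 1−.
Ligand charges: 4×NCS = -4; 2×I = -2; sum -6.
Nb + (-6) = 1− ⇒ Nb is +5.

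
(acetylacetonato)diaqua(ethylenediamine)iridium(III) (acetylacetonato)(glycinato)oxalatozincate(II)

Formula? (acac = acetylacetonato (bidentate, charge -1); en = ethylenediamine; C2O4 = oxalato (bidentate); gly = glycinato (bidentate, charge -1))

Cation [Ir…]: ligand charges -1, Ir(III) ⇒ ion charge 2+.
Anion [Zn…]: ligand charges -4, Zn(II) ⇒ ion charge 2−.
One 2+ cation balances one 2− anion.

[Ir(acac)(en)(H2O)2][Zn(acac)(C2O4)(gly)]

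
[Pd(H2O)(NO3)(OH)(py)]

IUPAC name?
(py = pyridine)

There is no counter-ion, so the complex is neutral overall.
Ligand charges: 1×aqua (neutral), 1×nitrato (-1 each), 1×pyridine (neutral), 1×hydroxo (-1 each); total -2. So Pd + (-2) = 0, giving Pd = +2.
Ligands are named alphabetically: aqua before hydroxo before nitrato before pyridine.

aquahydroxonitrato(pyridine)palladium(II)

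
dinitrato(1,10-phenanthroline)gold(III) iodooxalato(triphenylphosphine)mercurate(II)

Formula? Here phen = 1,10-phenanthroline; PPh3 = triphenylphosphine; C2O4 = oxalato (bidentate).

Cation [Au…]: ligand charges -2, Au(III) ⇒ ion charge 1+.
Anion [Hg…]: ligand charges -3, Hg(II) ⇒ ion charge 1−.
One 1+ cation balances one 1− anion.

[Au(NO3)2(phen)][Hg(C2O4)I(PPh3)]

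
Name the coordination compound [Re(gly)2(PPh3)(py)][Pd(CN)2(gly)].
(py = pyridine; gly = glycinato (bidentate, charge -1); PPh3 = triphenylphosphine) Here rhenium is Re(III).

bis(glycinato)(pyridine)(triphenylphosphine)rhenium(III) dicyano(glycinato)palladate(II)

Both ions are complex: the cation is named first with the plain metal name, the anion second with the -ate form; each ion's ligands are alphabetised independently.
Re is given as +3; the cation's ligand charges sum to -2, so the complex cation is 1+.
A 1:1 salt means the anion carries the equal and opposite charge, 1−.
Anion: ligand charges sum to -3; for the ion to be 1−, Pd = +2.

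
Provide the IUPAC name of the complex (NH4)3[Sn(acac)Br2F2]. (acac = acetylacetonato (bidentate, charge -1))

The 3 ammonium counter-ions carry a total charge of +3, so each complex ion is 3−.
Ligand charges: 2×bromo (-1 each), 2×fluoro (-1 each), 1×acetylacetonato (-1 each); total -5. So Sn + (-5) = 3−, giving Sn = +2.
The complex ion is anionic, so tin takes the -ate form stannate(II).

ammonium (acetylacetonato)dibromodifluorostannate(II)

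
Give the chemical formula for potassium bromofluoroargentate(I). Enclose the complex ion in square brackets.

Ligands: 1 fluoro (F, -1), 1 bromo (Br, -1). Ligand charge sum = -2.
With Ag in oxidation state +1, the complex ion is [Ag...]^1−.
Charge balance with potassium (+1) requires 1 complex ion per 1 potassium.

K[AgBrF]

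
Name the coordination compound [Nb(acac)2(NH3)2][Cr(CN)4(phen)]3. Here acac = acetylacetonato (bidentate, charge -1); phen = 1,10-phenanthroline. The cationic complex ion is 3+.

Both ions are complex: the cation is named first with the plain metal name, the anion second with the -ate form; each ion's ligands are alphabetised independently.
The complex cation is given as 3+; its ligand charges sum to -2, so Nb = +5.
With 3 anions per cation, each anion must be 3/3 = 1−.
Anion: ligand charges sum to -4; for the ion to be 1−, Cr = +3.

bis(acetylacetonato)diammineniobium(V) tetracyano(1,10-phenanthroline)chromate(III)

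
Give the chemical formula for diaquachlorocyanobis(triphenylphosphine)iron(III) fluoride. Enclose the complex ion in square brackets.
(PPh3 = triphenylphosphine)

[FeCl(CN)(H2O)2(PPh3)2]F

Ligands: 2 triphenylphosphine (PPh3, neutral), 1 cyano (CN, -1), 1 chloro (Cl, -1), 2 aqua (H2O, neutral). Ligand charge sum = -2.
With Fe in oxidation state +3, the complex ion is [Fe...]^1+.
Charge balance with fluoride (-1) requires 1 complex ion per 1 fluoride.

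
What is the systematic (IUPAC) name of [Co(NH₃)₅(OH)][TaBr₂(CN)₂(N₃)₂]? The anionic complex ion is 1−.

pentaamminehydroxocobalt(II) diazidodibromodicyanotantalate(V)

Both ions are complex: the cation is named first with the plain metal name, the anion second with the -ate form; each ion's ligands are alphabetised independently.
The complex anion is given as 1−; its ligand charges sum to -6, so Ta = +5.
A 1:1 salt means the cation carries the equal and opposite charge, 1+.
Cation: ligand charges sum to -1; for the ion to be 1+, Co = +2.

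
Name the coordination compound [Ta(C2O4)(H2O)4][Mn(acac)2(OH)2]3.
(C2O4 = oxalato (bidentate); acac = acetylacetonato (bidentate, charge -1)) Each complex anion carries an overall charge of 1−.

Both ions are complex: the cation is named first with the plain metal name, the anion second with the -ate form; each ion's ligands are alphabetised independently.
The complex anion is given as 1−; its ligand charges sum to -4, so Mn = +3.
With 3 anions per cation, the cation must be 3×1 = 3+.
Cation: ligand charges sum to -2; for the ion to be 3+, Ta = +5.

tetraaquaoxalatotantalum(V) bis(acetylacetonato)dihydroxomanganate(III)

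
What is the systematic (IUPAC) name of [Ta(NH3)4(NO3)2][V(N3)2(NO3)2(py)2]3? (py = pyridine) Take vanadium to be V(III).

V is given as +3; the anion's ligand charges sum to -4, so the complex anion is 1−.
With 3 anions per cation, the cation must be 3×1 = 3+.
Cation: ligand charges sum to -2; for the ion to be 3+, Ta = +5.

tetraamminedinitratotantalum(V) diazidodinitratobis(pyridine)vanadate(III)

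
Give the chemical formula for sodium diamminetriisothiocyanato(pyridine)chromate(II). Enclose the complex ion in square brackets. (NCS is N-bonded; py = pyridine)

Ligands: 3 isothiocyanato (NCS, -1), 1 pyridine (py, neutral), 2 ammine (NH3, neutral). Ligand charge sum = -3.
With Cr in oxidation state +2, the complex ion is [Cr...]^1−.
Charge balance with sodium (+1) requires 1 complex ion per 1 sodium.

Na[Cr(NCS)3(NH3)2(py)]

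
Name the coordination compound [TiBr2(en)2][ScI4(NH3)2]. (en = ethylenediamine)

Scandium is always +3 in its complexes; the anion's ligand charges sum to -4, so the complex anion is 1−.
A 1:1 salt means the cation carries the equal and opposite charge, 1+.
Cation: ligand charges sum to -2; for the ion to be 1+, Ti = +3.

dibromobis(ethylenediamine)titanium(III) diamminetetraiodoscandate(III)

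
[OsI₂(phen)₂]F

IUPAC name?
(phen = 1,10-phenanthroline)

diiodobis(1,10-phenanthroline)osmium(III) fluoride

The 1 fluoride counter-ion carries a total charge of -1, so each complex ion is 1+.
Ligand charges: 2×iodo (-1 each), 2×1,10-phenanthroline (neutral); total -2. So Os + (-2) = 1+, giving Os = +3.
Ligands are named alphabetically: iodo before phenanthroline.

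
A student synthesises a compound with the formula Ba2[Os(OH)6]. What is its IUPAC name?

The 2 barium counter-ions carry a total charge of +4, so each complex ion is 4−.
Ligand charges: 6×hydroxo (-1 each); total -6. So Os + (-6) = 4−, giving Os = +2.
The complex ion is anionic, so osmium takes the -ate form osmate(II).

barium hexahydroxoosmate(II)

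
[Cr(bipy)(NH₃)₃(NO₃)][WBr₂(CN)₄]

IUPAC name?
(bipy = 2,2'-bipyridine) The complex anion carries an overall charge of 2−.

Both ions are complex: the cation is named first with the plain metal name, the anion second with the -ate form; each ion's ligands are alphabetised independently.
The complex anion is given as 2−; its ligand charges sum to -6, so W = +4.
A 1:1 salt means the cation carries the equal and opposite charge, 2+.
Cation: ligand charges sum to -1; for the ion to be 2+, Cr = +3.

triammine(2,2'-bipyridine)nitratochromium(III) dibromotetracyanotungstate(IV)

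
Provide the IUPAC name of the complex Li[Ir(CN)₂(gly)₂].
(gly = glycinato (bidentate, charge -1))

lithium dicyanobis(glycinato)iridate(III)

The 1 lithium counter-ion carries a total charge of +1, so each complex ion is 1−.
Ligand charges: 2×cyano (-1 each), 2×glycinato (-1 each); total -4. So Ir + (-4) = 1−, giving Ir = +3.
The complex ion is anionic, so iridium takes the -ate form iridate(III).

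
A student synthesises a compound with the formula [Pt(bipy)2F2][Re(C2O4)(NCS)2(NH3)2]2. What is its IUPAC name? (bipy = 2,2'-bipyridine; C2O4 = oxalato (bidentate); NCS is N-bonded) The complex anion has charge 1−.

bis(2,2'-bipyridine)difluoroplatinum(IV) diamminediisothiocyanatooxalatorhenate(III)

Both ions are complex: the cation is named first with the plain metal name, the anion second with the -ate form; each ion's ligands are alphabetised independently.
The complex anion is given as 1−; its ligand charges sum to -4, so Re = +3.
With 2 anions per cation, the cation must be 2×1 = 2+.
Cation: ligand charges sum to -2; for the ion to be 2+, Pt = +4.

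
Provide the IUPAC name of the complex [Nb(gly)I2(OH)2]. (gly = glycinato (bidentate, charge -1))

There is no counter-ion, so the complex is neutral overall.
Ligand charges: 1×glycinato (-1 each), 2×hydroxo (-1 each), 2×iodo (-1 each); total -5. So Nb + (-5) = 0, giving Nb = +5.
Ligands are named alphabetically: glycinato before hydroxo before iodo.

(glycinato)dihydroxodiiodoniobium(V)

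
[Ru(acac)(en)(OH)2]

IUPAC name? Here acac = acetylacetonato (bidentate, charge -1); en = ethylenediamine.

(acetylacetonato)(ethylenediamine)dihydroxoruthenium(III)

There is no counter-ion, so the complex is neutral overall.
Ligand charges: 2×hydroxo (-1 each), 1×acetylacetonato (-1 each), 1×ethylenediamine (neutral); total -3. So Ru + (-3) = 0, giving Ru = +3.
Ligands are named alphabetically: acetylacetonato before ethylenediamine before hydroxo.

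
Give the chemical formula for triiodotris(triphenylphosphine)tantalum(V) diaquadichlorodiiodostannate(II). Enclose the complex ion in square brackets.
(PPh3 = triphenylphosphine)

Cation [Ta…]: ligand charges -3, Ta(V) ⇒ ion charge 2+.
Anion [Sn…]: ligand charges -4, Sn(II) ⇒ ion charge 2−.
One 2+ cation balances one 2− anion.

[TaI3(PPh3)3][SnCl2(H2O)2I2]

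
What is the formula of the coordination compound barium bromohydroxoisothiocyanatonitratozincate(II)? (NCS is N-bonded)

Ligands: 1 nitrato (NO3, -1), 1 bromo (Br, -1), 1 isothiocyanato (NCS, -1), 1 hydroxo (OH, -1). Ligand charge sum = -4.
With Zn in oxidation state +2, the complex ion is [Zn...]^2−.
Charge balance with barium (+2) requires 1 complex ion per 1 barium.

Ba[ZnBr(NCS)(NO3)(OH)]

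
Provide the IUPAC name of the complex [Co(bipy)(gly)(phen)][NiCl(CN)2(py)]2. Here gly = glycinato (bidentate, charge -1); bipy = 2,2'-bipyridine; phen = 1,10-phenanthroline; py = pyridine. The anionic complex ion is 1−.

The complex anion is given as 1−; its ligand charges sum to -3, so Ni = +2.
With 2 anions per cation, the cation must be 2×1 = 2+.
Cation: ligand charges sum to -1; for the ion to be 2+, Co = +3.

(2,2'-bipyridine)(glycinato)(1,10-phenanthroline)cobalt(III) chlorodicyano(pyridine)nickelate(II)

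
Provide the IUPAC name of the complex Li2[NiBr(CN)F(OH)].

The 2 lithium counter-ions carry a total charge of +2, so each complex ion is 2−.
Ligand charges: 1×cyano (-1 each), 1×bromo (-1 each), 1×fluoro (-1 each), 1×hydroxo (-1 each); total -4. So Ni + (-4) = 2−, giving Ni = +2.
The complex ion is anionic, so nickel takes the -ate form nickelate(II).

lithium bromocyanofluorohydroxonickelate(II)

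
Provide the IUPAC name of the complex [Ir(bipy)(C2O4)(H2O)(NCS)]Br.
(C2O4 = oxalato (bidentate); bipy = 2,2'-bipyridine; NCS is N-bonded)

The 1 bromide counter-ion carries a total charge of -1, so each complex ion is 1+.
Ligand charges: 1×oxalato (-2 each), 1×aqua (neutral), 1×2,2'-bipyridine (neutral), 1×isothiocyanato (-1 each); total -3. So Ir + (-3) = 1+, giving Ir = +4.
Ligands are named alphabetically: aqua before bipyridine before isothiocyanato before oxalato.

aqua(2,2'-bipyridine)isothiocyanatooxalatoiridium(IV) bromide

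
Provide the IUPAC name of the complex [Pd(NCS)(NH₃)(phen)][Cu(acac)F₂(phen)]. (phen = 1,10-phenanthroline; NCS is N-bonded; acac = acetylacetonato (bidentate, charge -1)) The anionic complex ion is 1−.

ammineisothiocyanato(1,10-phenanthroline)palladium(II) (acetylacetonato)difluoro(1,10-phenanthroline)cuprate(II)

Both ions are complex: the cation is named first with the plain metal name, the anion second with the -ate form; each ion's ligands are alphabetised independently.
The complex anion is given as 1−; its ligand charges sum to -3, so Cu = +2.
A 1:1 salt means the cation carries the equal and opposite charge, 1+.
Cation: ligand charges sum to -1; for the ion to be 1+, Pd = +2.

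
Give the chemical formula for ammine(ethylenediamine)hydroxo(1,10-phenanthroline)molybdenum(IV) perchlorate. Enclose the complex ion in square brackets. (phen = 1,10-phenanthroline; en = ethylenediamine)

Ligands: 1 hydroxo (OH, -1), 1 ammine (NH3, neutral), 1 1,10-phenanthroline (phen, neutral), 1 ethylenediamine (en, neutral). Ligand charge sum = -1.
With Mo in oxidation state +4, the complex ion is [Mo...]^3+.
Charge balance with perchlorate (-1) requires 1 complex ion per 3 perchlorate.

[Mo(en)(NH3)(OH)(phen)](ClO4)3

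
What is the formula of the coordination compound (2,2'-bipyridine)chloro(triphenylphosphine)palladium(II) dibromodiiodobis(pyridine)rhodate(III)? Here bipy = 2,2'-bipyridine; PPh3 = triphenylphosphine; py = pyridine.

Cation [Pd…]: ligand charges -1, Pd(II) ⇒ ion charge 1+.
Anion [Rh…]: ligand charges -4, Rh(III) ⇒ ion charge 1−.

[Pd(bipy)Cl(PPh3)][RhBr2I2(py)2]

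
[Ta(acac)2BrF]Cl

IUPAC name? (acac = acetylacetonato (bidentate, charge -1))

bis(acetylacetonato)bromofluorotantalum(V) chloride

The 1 chloride counter-ion carries a total charge of -1, so each complex ion is 1+.
Ligand charges: 1×fluoro (-1 each), 1×bromo (-1 each), 2×acetylacetonato (-1 each); total -4. So Ta + (-4) = 1+, giving Ta = +5.
Ligands are named alphabetically: acetylacetonato before bromo before fluoro.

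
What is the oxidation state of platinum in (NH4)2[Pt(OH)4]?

2 ammonium outside the brackets (+1 each) → the complex ion is 2−.
Ligand charges: 4×OH = -4; sum -4.
Pt + (-4) = 2− ⇒ Pt is +2.

+2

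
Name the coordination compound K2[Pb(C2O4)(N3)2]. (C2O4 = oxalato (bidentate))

The 2 potassium counter-ions carry a total charge of +2, so each complex ion is 2−.
Ligand charges: 1×oxalato (-2 each), 2×azido (-1 each); total -4. So Pb + (-4) = 2−, giving Pb = +2.
The complex ion is anionic, so lead takes the -ate form plumbate(II).

potassium diazidooxalatoplumbate(II)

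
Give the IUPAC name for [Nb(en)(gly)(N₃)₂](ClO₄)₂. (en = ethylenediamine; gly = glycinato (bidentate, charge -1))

The 2 perchlorate counter-ions carry a total charge of -2, so each complex ion is 2+.
Ligand charges: 1×ethylenediamine (neutral), 2×azido (-1 each), 1×glycinato (-1 each); total -3. So Nb + (-3) = 2+, giving Nb = +5.
Ligands are named alphabetically: azido before ethylenediamine before glycinato.

diazido(ethylenediamine)(glycinato)niobium(V) perchlorate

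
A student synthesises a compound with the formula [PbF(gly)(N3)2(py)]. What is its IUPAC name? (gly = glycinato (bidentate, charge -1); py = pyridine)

There is no counter-ion, so the complex is neutral overall.
Ligand charges: 1×fluoro (-1 each), 1×glycinato (-1 each), 2×azido (-1 each), 1×pyridine (neutral); total -4. So Pb + (-4) = 0, giving Pb = +4.
Ligands are named alphabetically: azido before fluoro before glycinato before pyridine.

diazidofluoro(glycinato)(pyridine)lead(IV)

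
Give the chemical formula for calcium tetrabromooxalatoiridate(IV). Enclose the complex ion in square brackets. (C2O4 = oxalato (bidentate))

Ca[IrBr4(C2O4)]

Ligands: 4 bromo (Br, -1), 1 oxalato (C2O4, -2). Ligand charge sum = -6.
Charge balance with calcium (+2) requires 1 complex ion per 1 calcium.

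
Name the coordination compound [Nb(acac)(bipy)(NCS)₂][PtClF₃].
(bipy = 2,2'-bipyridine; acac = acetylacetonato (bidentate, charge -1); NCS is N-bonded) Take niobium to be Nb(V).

(acetylacetonato)(2,2'-bipyridine)diisothiocyanatoniobium(V) chlorotrifluoroplatinate(II)

Both ions are complex: the cation is named first with the plain metal name, the anion second with the -ate form; each ion's ligands are alphabetised independently.
Nb is given as +5; the cation's ligand charges sum to -3, so the complex cation is 2+.
A 1:1 salt means the anion carries the equal and opposite charge, 2−.
Anion: ligand charges sum to -4; for the ion to be 2−, Pt = +2.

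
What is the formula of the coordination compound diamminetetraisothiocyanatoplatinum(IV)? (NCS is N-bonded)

[Pt(NCS)4(NH3)2]

Ligands: 4 isothiocyanato (NCS, -1), 2 ammine (NH3, neutral). Ligand charge sum = -4.
With Pt in oxidation state +4, the complex ion is [Pt...].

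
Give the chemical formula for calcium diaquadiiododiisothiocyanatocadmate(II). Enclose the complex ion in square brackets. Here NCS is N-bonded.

Ca[Cd(H2O)2I2(NCS)2]

Ligands: 2 iodo (I, -1), 2 aqua (H2O, neutral), 2 isothiocyanato (NCS, -1). Ligand charge sum = -4.
With Cd in oxidation state +2, the complex ion is [Cd...]^2−.
Charge balance with calcium (+2) requires 1 complex ion per 1 calcium.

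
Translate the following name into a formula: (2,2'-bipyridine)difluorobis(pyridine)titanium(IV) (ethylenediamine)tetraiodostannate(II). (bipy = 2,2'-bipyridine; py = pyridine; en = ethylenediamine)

[Ti(bipy)F2(py)2][Sn(en)I4]

Cation [Ti…]: ligand charges -2, Ti(IV) ⇒ ion charge 2+.
Anion [Sn…]: ligand charges -4, Sn(II) ⇒ ion charge 2−.
One 2+ cation balances one 2− anion.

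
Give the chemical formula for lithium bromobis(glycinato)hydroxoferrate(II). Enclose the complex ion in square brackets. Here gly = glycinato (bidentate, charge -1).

Li2[FeBr(gly)2(OH)]

Ligands: 2 glycinato (gly, -1), 1 bromo (Br, -1), 1 hydroxo (OH, -1). Ligand charge sum = -4.
Charge balance with lithium (+1) requires 1 complex ion per 2 lithium.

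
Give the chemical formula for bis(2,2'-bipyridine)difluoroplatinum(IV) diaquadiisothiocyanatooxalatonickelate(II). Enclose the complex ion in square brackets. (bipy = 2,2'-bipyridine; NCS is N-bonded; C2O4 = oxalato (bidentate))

[Pt(bipy)2F2][Ni(C2O4)(H2O)2(NCS)2]

Cation [Pt…]: ligand charges -2, Pt(IV) ⇒ ion charge 2+.
Anion [Ni…]: ligand charges -4, Ni(II) ⇒ ion charge 2−.
One 2+ cation balances one 2− anion.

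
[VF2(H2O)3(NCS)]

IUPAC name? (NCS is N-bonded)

triaquadifluoroisothiocyanatovanadium(III)

There is no counter-ion, so the complex is neutral overall.
Ligand charges: 3×aqua (neutral), 2×fluoro (-1 each), 1×isothiocyanato (-1 each); total -3. So V + (-3) = 0, giving V = +3.
Ligands are named alphabetically: aqua before fluoro before isothiocyanato.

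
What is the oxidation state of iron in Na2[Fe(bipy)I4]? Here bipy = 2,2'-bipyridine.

+2

2 sodium outside the brackets (+1 each) → the complex ion is 2−.
Ligand charges: 1×bipy neutral; 4×I = -4; sum -4.
Fe + (-4) = 2− ⇒ Fe is +2.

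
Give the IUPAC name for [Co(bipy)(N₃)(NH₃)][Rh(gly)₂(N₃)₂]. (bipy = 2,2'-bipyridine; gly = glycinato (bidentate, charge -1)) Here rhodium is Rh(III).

Both ions are complex: the cation is named first with the plain metal name, the anion second with the -ate form; each ion's ligands are alphabetised independently.
Rh is given as +3; the anion's ligand charges sum to -4, so the complex anion is 1−.
A 1:1 salt means the cation carries the equal and opposite charge, 1+.
Cation: ligand charges sum to -1; for the ion to be 1+, Co = +2.

ammineazido(2,2'-bipyridine)cobalt(II) diazidobis(glycinato)rhodate(III)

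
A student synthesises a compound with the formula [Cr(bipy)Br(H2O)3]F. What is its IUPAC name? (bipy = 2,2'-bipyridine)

The 1 fluoride counter-ion carries a total charge of -1, so each complex ion is 1+.
Ligand charges: 1×2,2'-bipyridine (neutral), 1×bromo (-1 each), 3×aqua (neutral); total -1. So Cr + (-1) = 1+, giving Cr = +2.
Ligands are named alphabetically: aqua before bipyridine before bromo.

triaqua(2,2'-bipyridine)bromochromium(II) fluoride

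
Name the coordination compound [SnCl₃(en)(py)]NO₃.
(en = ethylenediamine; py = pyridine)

trichloro(ethylenediamine)(pyridine)tin(IV) nitrate

The 1 nitrate counter-ion carries a total charge of -1, so each complex ion is 1+.
Ligand charges: 3×chloro (-1 each), 1×ethylenediamine (neutral), 1×pyridine (neutral); total -3. So Sn + (-3) = 1+, giving Sn = +4.
Ligands are named alphabetically: chloro before ethylenediamine before pyridine.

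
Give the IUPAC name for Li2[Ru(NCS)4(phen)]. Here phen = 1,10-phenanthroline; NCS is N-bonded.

The 2 lithium counter-ions carry a total charge of +2, so each complex ion is 2−.
Ligand charges: 1×1,10-phenanthroline (neutral), 4×isothiocyanato (-1 each); total -4. So Ru + (-4) = 2−, giving Ru = +2.
Ligands are named alphabetically: isothiocyanato before phenanthroline.
The complex ion is anionic, so ruthenium takes the -ate form ruthenate(II).

lithium tetraisothiocyanato(1,10-phenanthroline)ruthenate(II)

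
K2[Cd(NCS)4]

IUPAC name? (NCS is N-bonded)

The 2 potassium counter-ions carry a total charge of +2, so each complex ion is 2−.
Ligand charges: 4×isothiocyanato (-1 each); total -4. So Cd + (-4) = 2−, giving Cd = +2.
The complex ion is anionic, so cadmium takes the -ate form cadmate(II).

potassium tetraisothiocyanatocadmate(II)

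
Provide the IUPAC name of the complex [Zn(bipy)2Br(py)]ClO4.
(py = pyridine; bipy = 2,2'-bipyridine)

The 1 perchlorate counter-ion carries a total charge of -1, so each complex ion is 1+.
Ligand charges: 1×pyridine (neutral), 1×bromo (-1 each), 2×2,2'-bipyridine (neutral); total -1. So Zn + (-1) = 1+, giving Zn = +2.
Ligands are named alphabetically: bipyridine before bromo before pyridine.

bis(2,2'-bipyridine)bromo(pyridine)zinc(II) perchlorate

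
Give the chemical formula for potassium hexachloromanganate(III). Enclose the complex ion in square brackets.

Ligands: 6 chloro (Cl, -1). Ligand charge sum = -6.
With Mn in oxidation state +3, the complex ion is [Mn...]^3−.
Charge balance with potassium (+1) requires 1 complex ion per 3 potassium.

K3[MnCl6]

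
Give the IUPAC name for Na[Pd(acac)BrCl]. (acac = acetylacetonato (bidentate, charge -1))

The 1 sodium counter-ion carries a total charge of +1, so each complex ion is 1−.
Ligand charges: 1×chloro (-1 each), 1×bromo (-1 each), 1×acetylacetonato (-1 each); total -3. So Pd + (-3) = 1−, giving Pd = +2.
Ligands are named alphabetically: acetylacetonato before bromo before chloro.
The complex ion is anionic, so palladium takes the -ate form palladate(II).

sodium (acetylacetonato)bromochloropalladate(II)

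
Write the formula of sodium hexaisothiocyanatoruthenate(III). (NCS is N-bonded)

Ligands: 6 isothiocyanato (NCS, -1). Ligand charge sum = -6.
Charge balance with sodium (+1) requires 1 complex ion per 3 sodium.

Na3[Ru(NCS)6]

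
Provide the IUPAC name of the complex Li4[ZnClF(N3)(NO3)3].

lithium azidochlorofluorotrinitratozincate(II)

The 4 lithium counter-ions carry a total charge of +4, so each complex ion is 4−.
Ligand charges: 1×azido (-1 each), 3×nitrato (-1 each), 1×fluoro (-1 each), 1×chloro (-1 each); total -6. So Zn + (-6) = 4−, giving Zn = +2.
Ligands are named alphabetically: azido before chloro before fluoro before nitrato.
The complex ion is anionic, so zinc takes the -ate form zincate(II).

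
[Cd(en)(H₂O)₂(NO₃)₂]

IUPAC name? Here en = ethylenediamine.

There is no counter-ion, so the complex is neutral overall.
Ligand charges: 2×nitrato (-1 each), 1×ethylenediamine (neutral), 2×aqua (neutral); total -2. So Cd + (-2) = 0, giving Cd = +2.
Ligands are named alphabetically: aqua before ethylenediamine before nitrato.

diaqua(ethylenediamine)dinitratocadmium(II)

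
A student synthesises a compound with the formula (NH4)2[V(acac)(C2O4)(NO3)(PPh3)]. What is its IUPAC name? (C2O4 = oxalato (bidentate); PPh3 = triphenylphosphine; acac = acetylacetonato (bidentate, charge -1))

ammonium (acetylacetonato)nitratooxalato(triphenylphosphine)vanadate(II)

The 2 ammonium counter-ions carry a total charge of +2, so each complex ion is 2−.
Ligand charges: 1×oxalato (-2 each), 1×nitrato (-1 each), 1×triphenylphosphine (neutral), 1×acetylacetonato (-1 each); total -4. So V + (-4) = 2−, giving V = +2.
The complex ion is anionic, so vanadium takes the -ate form vanadate(II).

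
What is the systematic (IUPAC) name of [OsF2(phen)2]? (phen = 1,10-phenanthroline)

There is no counter-ion, so the complex is neutral overall.
Ligand charges: 2×1,10-phenanthroline (neutral), 2×fluoro (-1 each); total -2. So Os + (-2) = 0, giving Os = +2.
Ligands are named alphabetically: fluoro before phenanthroline.

difluorobis(1,10-phenanthroline)osmium(II)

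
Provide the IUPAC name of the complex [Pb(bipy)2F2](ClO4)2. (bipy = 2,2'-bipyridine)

The 2 perchlorate counter-ions carry a total charge of -2, so each complex ion is 2+.
Ligand charges: 2×fluoro (-1 each), 2×2,2'-bipyridine (neutral); total -2. So Pb + (-2) = 2+, giving Pb = +4.
Ligands are named alphabetically: bipyridine before fluoro.

bis(2,2'-bipyridine)difluorolead(IV) perchlorate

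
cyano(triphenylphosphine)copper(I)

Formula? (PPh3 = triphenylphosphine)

[Cu(CN)(PPh3)]

Ligands: 1 cyano (CN, -1), 1 triphenylphosphine (PPh3, neutral). Ligand charge sum = -1.
With Cu in oxidation state +1, the complex ion is [Cu...].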